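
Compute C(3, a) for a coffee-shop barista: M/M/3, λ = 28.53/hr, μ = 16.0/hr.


a = λ/μ = 1.7831; ρ = a/3 = 0.5944
P₀ = 0.149200 (from M/M/c formula)
C(c,a) = [a^c/(c!(1−ρ))]·P₀ = [5.66951/(6·0.4056)]·0.149200
= 2.32954·0.149200 = 0.347566

Final: 0.347566


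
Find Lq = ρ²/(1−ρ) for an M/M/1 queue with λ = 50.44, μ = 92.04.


ρ = 50.44/92.04 = 0.5480
Lq = ρ²/(1−ρ) = 0.3003/0.4520 = 0.6645

Final: 0.6645


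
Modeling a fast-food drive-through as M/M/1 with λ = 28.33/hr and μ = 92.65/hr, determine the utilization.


ρ = λ/μ = 28.33/92.65 = 0.3058

Final: 0.3058


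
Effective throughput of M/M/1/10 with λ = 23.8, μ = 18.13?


ρ = 1.3127; P_K = (1−ρ)ρ^10/(1−ρ^11) = 0.250806
λ_eff = λ(1 − P_K) = 23.8·(1 − 0.250806) = 23.8·0.749194 = 17.8308 /hr

Final: 17.8308 /hr


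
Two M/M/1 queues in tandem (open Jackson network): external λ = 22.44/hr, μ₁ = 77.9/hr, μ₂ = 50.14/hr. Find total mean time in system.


Each node sees arrival rate λ = 22.44/hr (tandem ⇒ throughput preserved).
W₁ = 1/(μ₁−λ) = 1/(77.9−22.44) = 0.01803 hr
W₂ = 1/(μ₂−λ) = 1/(50.14−22.44) = 0.03610 hr
W_total = W₁ + W₂ = 0.01803 + 0.03610 = 0.05413 hr

Final: 0.05413 hr


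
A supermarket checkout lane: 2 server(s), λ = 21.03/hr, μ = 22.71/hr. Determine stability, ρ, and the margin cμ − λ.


Total capacity cμ = 2·22.71 = 45.42/hr
ρ = λ/(cμ) = 21.03/45.42 = 0.4630
Stable ⇔ ρ < 1: YES
Spare capacity = cμ − λ = 45.42 − 21.03 = 24.39/hr

Final: ρ = 0.4630; stable; margin = 24.39/hr


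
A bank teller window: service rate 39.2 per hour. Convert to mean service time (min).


Mean service time = 1/μ = 1/39.2 hour = 0.02551 hour
In minutes: 0.02551 × 60 = 1.5306 min

Final: 1.5306 min


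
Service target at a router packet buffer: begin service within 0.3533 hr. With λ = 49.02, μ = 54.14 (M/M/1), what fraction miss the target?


ρ = 49.02/54.14 = 0.9054
P(Wq > t) = ρ·e^{−(μ−λ)t} = 0.9054·e^{−1.8089}
= 0.9054·0.163835 = 0.148341

Final: 0.148341


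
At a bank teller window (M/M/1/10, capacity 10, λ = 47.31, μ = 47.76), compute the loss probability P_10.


ρ = λ/μ = 47.31/47.76 = 0.9906
P_K = (1−ρ)ρ^K/(1−ρ^(K+1)) = (0.009422·0.909675)/(1 − 0.901104)
= 0.008571/0.098896 = 0.086667

Final: 0.086667


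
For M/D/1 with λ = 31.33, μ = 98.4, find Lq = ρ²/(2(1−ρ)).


ρ = 31.33/98.4 = 0.3184
M/D/1: Lq = ρ²/(2(1−ρ)) = 0.1014/(2·0.6816) = 0.07436

Final: 0.07436


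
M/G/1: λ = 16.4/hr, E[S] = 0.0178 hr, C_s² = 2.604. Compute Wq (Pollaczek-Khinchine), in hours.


ρ = λ·E[S] = 16.4·0.0178 = 0.2919
E[S²] = E[S]²(1+C_s²) = 0.0178²·(1+2.604) = 0.001142
Wq = λ·E[S²]/(2(1−ρ)) = 16.4·0.001142/(2·0.7081) = 0.01322 hr

Final: 0.01322 hr


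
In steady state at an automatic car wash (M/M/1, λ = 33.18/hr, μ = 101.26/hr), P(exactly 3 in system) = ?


ρ = 33.18/101.26 = 0.3277
P_n = (1−ρ)·ρ^n = (1 − 0.3277)·0.3277^3 = 0.6723·0.035182 = 0.023654

Final: 0.023654


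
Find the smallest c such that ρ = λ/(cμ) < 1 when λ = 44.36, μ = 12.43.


Stability requires cμ > λ ⇔ c > λ/μ.
λ/μ = 44.36/12.43 = 3.5688
Minimum integer c = ⌊3.5688⌋ + 1 = 4
Check: 4·12.43 = 49.72 > 44.36, while 3·12.43 = 37.29 ≤ 44.36

Final: 4 servers


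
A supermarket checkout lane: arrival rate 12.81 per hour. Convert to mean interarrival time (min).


Mean interarrival time = 1/λ = 1/12.81 hour = 0.07806 hour
In minutes: 0.07806 × 60 = 4.6838 min

Final: 4.6838 min


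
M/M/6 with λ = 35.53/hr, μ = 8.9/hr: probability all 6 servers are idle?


a = λ/μ = 35.53/8.9 = 3.9921; ρ = a/c = 0.6654
Σ_{k=0}^{5} a^k/k! (terms k=0..5) = 1.00000 + 3.99213 + 7.96857 + 10.60387 + 10.58302 + 8.44977 = 42.59736
Tail: a^6/(6!(1−ρ)) = 4047.91333/(720·0.3346) = 16.80024
P₀ = 1/(42.59736 + 16.80024) = 1/59.39760 = 0.016836

Final: 0.016836


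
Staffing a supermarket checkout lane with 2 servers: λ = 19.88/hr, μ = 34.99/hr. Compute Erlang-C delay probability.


a = λ/μ = 0.5682; ρ = a/2 = 0.2841
P₀ = 0.557534 (from M/M/c formula)
C(c,a) = [a^c/(c!(1−ρ))]·P₀ = [0.32281/(2·0.7159)]·0.557534
= 0.22545·0.557534 = 0.125696

Final: 0.125696


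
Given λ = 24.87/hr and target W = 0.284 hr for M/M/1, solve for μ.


W = 1/(μ−λ) ⇒ μ − λ = 1/W = 1/0.284 = 3.5211
μ = λ + 1/W = 24.87 + 3.5211 = 28.3911 per hr

Final: 28.3911 /hr


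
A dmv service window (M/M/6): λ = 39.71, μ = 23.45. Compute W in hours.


a = 1.6934; ρ = 0.2822; P₀ = 0.183797
Lq = P₀·a^c·ρ/(c!(1−ρ)²) = 0.003298
Wq = Lq/λ = 0.003298/39.71 = 0.00008304 hr
W = Wq + 1/μ = 0.00008304 + 0.04264 = 0.04273 hr

Final: 0.04273 hr


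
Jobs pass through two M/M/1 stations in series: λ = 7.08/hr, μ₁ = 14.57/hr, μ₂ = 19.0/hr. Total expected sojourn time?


Each node sees arrival rate λ = 7.08/hr (tandem ⇒ throughput preserved).
W₁ = 1/(μ₁−λ) = 1/(14.57−7.08) = 0.13351 hr
W₂ = 1/(μ₂−λ) = 1/(19.0−7.08) = 0.08389 hr
W_total = W₁ + W₂ = 0.13351 + 0.08389 = 0.21740 hr

Final: 0.21740 hr


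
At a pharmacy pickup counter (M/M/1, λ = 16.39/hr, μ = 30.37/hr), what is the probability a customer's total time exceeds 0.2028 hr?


W ~ Exponential(μ−λ) for M/M/1.
μ − λ = 30.37 − 16.39 = 13.9800
P(W > t) = e^{−(μ−λ)t} = e^{−2.8351} = 0.058710

Final: 0.058710


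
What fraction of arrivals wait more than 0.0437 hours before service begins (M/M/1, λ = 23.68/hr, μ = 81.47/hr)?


ρ = 23.68/81.47 = 0.2907
P(Wq > t) = ρ·e^{−(μ−λ)t} = 0.2907·e^{−2.5254}
= 0.2907·0.080024 = 0.023260

Final: 0.023260


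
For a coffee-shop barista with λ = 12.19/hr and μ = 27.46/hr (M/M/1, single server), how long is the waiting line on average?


ρ = 12.19/27.46 = 0.4439
Lq = ρ²/(1−ρ) = 0.1971/0.5561 = 0.3544

Final: 0.3544


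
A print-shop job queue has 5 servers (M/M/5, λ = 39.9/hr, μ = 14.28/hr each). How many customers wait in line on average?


a = λ/μ = 2.7941; ρ = a/5 = 0.5588
P₀ = 0.058515
Lq = P₀·a^c·ρ / (c!·(1−ρ)²) = 0.058515·170.30345·0.5588/(120·0.19464)
= 0.23843

Final: 0.23843


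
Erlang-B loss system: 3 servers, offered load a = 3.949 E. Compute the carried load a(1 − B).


B(3,3.949) = 0.446057 (Erlang-B)
Carried load = a(1 − B) = 3.949·(1 − 0.446057) = 3.949·0.553943 = 2.1875 E

Final: 2.1875 Erlangs


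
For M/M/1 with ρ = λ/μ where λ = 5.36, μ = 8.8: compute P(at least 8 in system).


ρ = 5.36/8.8 = 0.6091
P(N ≥ n) = ρ^n = 0.6091^8 = 0.018943

Final: 0.018943


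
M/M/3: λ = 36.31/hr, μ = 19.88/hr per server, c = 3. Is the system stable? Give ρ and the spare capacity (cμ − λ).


Total capacity cμ = 3·19.88 = 59.64/hr
ρ = λ/(cμ) = 36.31/59.64 = 0.6088
Stable ⇔ ρ < 1: YES
Spare capacity = cμ − λ = 59.64 − 36.31 = 23.33/hr

Final: ρ = 0.6088; stable; margin = 23.33/hr


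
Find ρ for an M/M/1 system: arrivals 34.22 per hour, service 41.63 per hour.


ρ = λ/μ = 34.22/41.63 = 0.8220

Final: 0.8220


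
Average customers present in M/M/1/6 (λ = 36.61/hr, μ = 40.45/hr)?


ρ = 36.61/40.45 = 0.9051
L = ρ[1 − (K+1)ρ^K + Kρ^(K+1)] / [(1−ρ)(1−ρ^(K+1))]
Numerator: 0.9051·(1 − 7·0.549651 + 6·0.497472) = 0.124240
Denominator: (0.09493)·(0.502528) = 0.047706
L = 0.124240/0.047706 = 2.6043

Final: 2.6043


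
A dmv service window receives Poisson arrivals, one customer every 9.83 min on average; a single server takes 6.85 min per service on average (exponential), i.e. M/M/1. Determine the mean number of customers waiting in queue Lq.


λ = 60/9.83 = 6.1038 /hr
μ = 60/6.85 = 8.7591 /hr
ρ = λ/μ = 6.1038/8.7591 = 0.6968
Lq = ρ²/(1−ρ) = 0.4856/0.3032 = 1.6018

Final: 1.6018


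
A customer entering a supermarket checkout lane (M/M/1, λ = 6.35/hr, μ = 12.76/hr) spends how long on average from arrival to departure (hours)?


W = 1/(μ−λ) = 1/(12.76 − 6.35) = 1/6.41 = 0.1560 hr

Final: 0.1560 hr


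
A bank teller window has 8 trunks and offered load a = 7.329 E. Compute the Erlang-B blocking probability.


B(c,a) = (a^c/c!) / Σ_{k=0}^{c} a^k/k!
a^8/8! = 206.460631
Σ terms (k=0..8): 1.00000 + 7.32900 + 26.85712 + 65.61195 + 120.21749 + 176.21479 + 215.24637 + 225.36295 + 206.46063 = 1044.300293
B = 206.460631/1044.300293 = 0.197702

Final: 0.197702


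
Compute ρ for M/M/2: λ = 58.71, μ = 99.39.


ρ = λ/(cμ) = 58.71/(2·99.39) = 58.71/198.78 = 0.2954

Final: 0.2954


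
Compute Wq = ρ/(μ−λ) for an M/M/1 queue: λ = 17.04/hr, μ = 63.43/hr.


ρ = 17.04/63.43 = 0.2686
Wq = ρ/(μ−λ) = 0.2686/(63.43 − 17.04) = 0.2686/46.39 = 0.005791 hr

Final: 0.005791 hr


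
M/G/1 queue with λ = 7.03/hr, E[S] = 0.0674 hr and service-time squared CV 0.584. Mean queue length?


ρ = λ·E[S] = 7.03·0.0674 = 0.4738
Lq = ρ²(1+C_s²)/(2(1−ρ)) = 0.2245·(1+0.584)/(2·0.5262)
= 0.2245·1.5840/1.0524 = 0.33793

Final: 0.33793


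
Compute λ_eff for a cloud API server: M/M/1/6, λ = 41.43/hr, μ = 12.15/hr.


ρ = 3.4099; P_K = (1−ρ)ρ^6/(1−ρ^7) = 0.706866
λ_eff = λ(1 − P_K) = 41.43·(1 − 0.706866) = 41.43·0.293134 = 12.1445 /hr

Final: 12.1445 /hr


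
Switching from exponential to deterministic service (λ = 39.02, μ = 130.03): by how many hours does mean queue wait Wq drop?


ρ = 39.02/130.03 = 0.3001
Wq(M/M/1) = ρ/(μ−λ) = 0.3001/91.01 = 0.003297 hr
Wq(M/D/1) = ρ/(2(μ−λ)) = 0.001649 hr
Savings = 0.003297 − 0.001649 = 0.001649 hr

Final: 0.001649 hr


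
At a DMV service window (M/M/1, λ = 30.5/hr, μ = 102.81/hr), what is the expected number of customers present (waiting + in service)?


ρ = λ/μ = 30.5/102.81 = 0.2967
L = ρ/(1−ρ) = 0.2967/(1 − 0.2967) = 0.2967/0.7033 = 0.4218

Final: 0.4218


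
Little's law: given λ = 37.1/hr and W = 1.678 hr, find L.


L = λW = 37.1·1.678 = 62.2538

Final: 62.2538


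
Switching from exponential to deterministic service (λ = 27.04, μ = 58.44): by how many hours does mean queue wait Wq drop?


ρ = 27.04/58.44 = 0.4627
Wq(M/M/1) = ρ/(μ−λ) = 0.4627/31.40 = 0.01474 hr
Wq(M/D/1) = ρ/(2(μ−λ)) = 0.007368 hr
Savings = 0.01474 − 0.007368 = 0.007368 hr

Final: 0.007368 hr


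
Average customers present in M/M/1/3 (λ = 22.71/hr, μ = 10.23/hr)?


ρ = 22.71/10.23 = 2.2199
L = ρ[1 − (K+1)ρ^K + Kρ^(K+1)] / [(1−ρ)(1−ρ^(K+1))]
Numerator: 2.2199·(1 − 4·10.940181 + 3·24.286560) = 66.817917
Denominator: (-1.2199)·(-23.286560) = 28.408237
L = 66.817917/28.408237 = 2.3521

Final: 2.3521


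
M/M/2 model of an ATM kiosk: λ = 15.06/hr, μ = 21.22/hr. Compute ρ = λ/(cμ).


ρ = λ/(cμ) = 15.06/(2·21.22) = 15.06/42.44 = 0.3549

Final: 0.3549


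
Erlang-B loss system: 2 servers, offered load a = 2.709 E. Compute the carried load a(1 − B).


B(2,2.709) = 0.497312 (Erlang-B)
Carried load = a(1 − B) = 2.709·(1 − 0.497312) = 2.709·0.502688 = 1.3618 E

Final: 1.3618 Erlangs


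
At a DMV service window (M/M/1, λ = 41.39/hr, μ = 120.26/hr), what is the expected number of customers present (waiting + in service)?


ρ = λ/μ = 41.39/120.26 = 0.3442
L = ρ/(1−ρ) = 0.3442/(1 − 0.3442) = 0.3442/0.6558 = 0.5248

Final: 0.5248


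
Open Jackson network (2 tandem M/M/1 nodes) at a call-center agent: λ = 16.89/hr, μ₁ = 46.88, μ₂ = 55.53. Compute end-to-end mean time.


Each node sees arrival rate λ = 16.89/hr (tandem ⇒ throughput preserved).
W₁ = 1/(μ₁−λ) = 1/(46.88−16.89) = 0.03334 hr
W₂ = 1/(μ₂−λ) = 1/(55.53−16.89) = 0.02588 hr
W_total = W₁ + W₂ = 0.03334 + 0.02588 = 0.05922 hr

Final: 0.05922 hr


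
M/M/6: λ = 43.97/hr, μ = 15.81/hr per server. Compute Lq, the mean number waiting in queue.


a = λ/μ = 2.7812; ρ = a/6 = 0.4635
P₀ = 0.061307
Lq = P₀·a^c·ρ / (c!·(1−ρ)²) = 0.061307·462.75122·0.4635/(720·0.28781)
= 0.06346

Final: 0.06346


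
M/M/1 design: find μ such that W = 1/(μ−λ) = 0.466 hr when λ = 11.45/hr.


W = 1/(μ−λ) ⇒ μ − λ = 1/W = 1/0.466 = 2.1459
μ = λ + 1/W = 11.45 + 2.1459 = 13.5959 per hr

Final: 13.5959 /hr


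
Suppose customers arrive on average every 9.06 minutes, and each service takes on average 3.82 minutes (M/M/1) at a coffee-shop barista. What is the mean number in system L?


λ = 60/9.06 = 6.6225 /hr
μ = 60/3.82 = 15.7068 /hr
ρ = λ/μ = 6.6225/15.7068 = 0.4216
L = ρ/(1−ρ) = 0.4216/0.5784 = 0.7290

Final: 0.7290


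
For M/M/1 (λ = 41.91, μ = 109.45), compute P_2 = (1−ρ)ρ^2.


ρ = 41.91/109.45 = 0.3829
P_n = (1−ρ)·ρ^n = (1 − 0.3829)·0.3829^2 = 0.6171·0.146624 = 0.090479

Final: 0.090479


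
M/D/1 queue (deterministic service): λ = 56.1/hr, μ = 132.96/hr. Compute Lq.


ρ = 56.1/132.96 = 0.4219
M/D/1: Lq = ρ²/(2(1−ρ)) = 0.1780/(2·0.5781) = 0.15398

Final: 0.15398


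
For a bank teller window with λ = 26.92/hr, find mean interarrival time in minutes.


Mean interarrival time = 1/λ = 1/26.92 hour = 0.03715 hour
In minutes: 0.03715 × 60 = 2.2288 min

Final: 2.2288 min


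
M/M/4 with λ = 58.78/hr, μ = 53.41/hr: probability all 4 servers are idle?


a = λ/μ = 58.78/53.41 = 1.1005; ρ = a/c = 0.2751
Σ_{k=0}^{3} a^k/k! (terms k=0..3) = 1.00000 + 1.10054 + 0.60560 + 0.22216 = 2.92830
Tail: a^4/(4!(1−ρ)) = 1.46699/(24·0.7249) = 0.08433
P₀ = 1/(2.92830 + 0.08433) = 1/3.01263 = 0.331936

Final: 0.331936


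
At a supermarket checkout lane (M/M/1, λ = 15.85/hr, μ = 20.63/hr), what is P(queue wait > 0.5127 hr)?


ρ = 15.85/20.63 = 0.7683
P(Wq > t) = ρ·e^{−(μ−λ)t} = 0.7683·e^{−2.4507}
= 0.7683·0.086233 = 0.066252

Final: 0.066252


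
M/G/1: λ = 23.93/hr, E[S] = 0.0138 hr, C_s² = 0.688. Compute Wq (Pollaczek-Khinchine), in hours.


ρ = λ·E[S] = 23.93·0.0138 = 0.3302
E[S²] = E[S]²(1+C_s²) = 0.0138²·(1+0.688) = 0.0003215
Wq = λ·E[S²]/(2(1−ρ)) = 23.93·0.0003215/(2·0.6698) = 0.005743 hr

Final: 0.005743 hr


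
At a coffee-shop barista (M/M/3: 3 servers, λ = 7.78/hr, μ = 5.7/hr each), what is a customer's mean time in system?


a = 1.3649; ρ = 0.4550; P₀ = 0.245460
Lq = P₀·a^c·ρ/(c!(1−ρ)²) = 0.15933
Wq = Lq/λ = 0.15933/7.78 = 0.02048 hr
W = Wq + 1/μ = 0.02048 + 0.17544 = 0.19592 hr

Final: 0.19592 hr


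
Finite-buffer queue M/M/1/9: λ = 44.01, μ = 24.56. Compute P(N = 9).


ρ = λ/μ = 44.01/24.56 = 1.7919
P_K = (1−ρ)ρ^K/(1−ρ^(K+1)) = (-0.7919·190.505297)/(1 − 341.373701)
= -150.868405/-340.373701 = 0.443243

Final: 0.443243


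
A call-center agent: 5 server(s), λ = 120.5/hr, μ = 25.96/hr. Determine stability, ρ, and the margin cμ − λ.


Total capacity cμ = 5·25.96 = 129.80/hr
ρ = λ/(cμ) = 120.5/129.80 = 0.9284
Stable ⇔ ρ < 1: YES
Spare capacity = cμ − λ = 129.80 − 120.5 = 9.30/hr

Final: ρ = 0.9284; stable; margin = 9.30/hr


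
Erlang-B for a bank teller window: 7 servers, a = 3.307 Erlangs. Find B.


B(c,a) = (a^c/c!) / Σ_{k=0}^{c} a^k/k!
a^7/7! = 0.858240
Σ terms (k=0..7): 1.00000 + 3.30700 + 5.46812 + 6.02770 + 4.98340 + 3.29602 + 1.81666 + 0.85824 = 26.757133
B = 0.858240/26.757133 = 0.032075

Final: 0.032075


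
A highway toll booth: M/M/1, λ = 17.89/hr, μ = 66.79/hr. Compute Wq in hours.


ρ = 17.89/66.79 = 0.2679
Wq = ρ/(μ−λ) = 0.2679/(66.79 − 17.89) = 0.2679/48.90 = 0.005478 hr

Final: 0.005478 hr


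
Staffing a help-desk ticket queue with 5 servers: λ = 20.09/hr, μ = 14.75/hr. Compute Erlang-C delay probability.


a = λ/μ = 1.3620; ρ = a/5 = 0.2724
P₀ = 0.255898 (from M/M/c formula)
C(c,a) = [a^c/(c!(1−ρ))]·P₀ = [4.68748/(120·0.7276)]·0.255898
= 0.05369·0.255898 = 0.013738

Final: 0.013738


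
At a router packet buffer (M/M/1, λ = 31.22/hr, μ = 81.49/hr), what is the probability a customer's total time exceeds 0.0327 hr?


W ~ Exponential(μ−λ) for M/M/1.
μ − λ = 81.49 − 31.22 = 50.2700
P(W > t) = e^{−(μ−λ)t} = e^{−1.6438} = 0.193239

Final: 0.193239


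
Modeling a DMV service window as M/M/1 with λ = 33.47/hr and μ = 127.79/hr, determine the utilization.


ρ = λ/μ = 33.47/127.79 = 0.2619

Final: 0.2619


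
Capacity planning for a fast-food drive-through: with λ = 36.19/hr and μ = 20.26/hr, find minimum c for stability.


Stability requires cμ > λ ⇔ c > λ/μ.
λ/μ = 36.19/20.26 = 1.7863
Minimum integer c = ⌊1.7863⌋ + 1 = 2
Check: 2·20.26 = 40.52 > 36.19, while 1·20.26 = 20.26 ≤ 36.19

Final: 2 servers


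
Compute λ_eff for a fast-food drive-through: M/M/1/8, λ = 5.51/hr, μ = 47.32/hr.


ρ = 0.1164; P_K = (1−ρ)ρ^8/(1−ρ^9) = 0.00000002986
λ_eff = λ(1 − P_K) = 5.51·(1 − 0.00000002986) = 5.51·1.000000 = 5.5100 /hr

Final: 5.5100 /hr


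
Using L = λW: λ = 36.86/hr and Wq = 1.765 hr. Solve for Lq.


Lq = λWq = 36.86·1.765 = 65.0579

Final: 65.0579


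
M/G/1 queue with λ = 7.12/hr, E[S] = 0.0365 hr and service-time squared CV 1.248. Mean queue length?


ρ = λ·E[S] = 7.12·0.0365 = 0.2599
Lq = ρ²(1+C_s²)/(2(1−ρ)) = 0.06754·(1+1.248)/(2·0.7401)
= 0.06754·2.2480/1.4802 = 0.10257

Final: 0.10257


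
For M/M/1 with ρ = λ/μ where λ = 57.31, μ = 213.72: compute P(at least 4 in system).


ρ = 57.31/213.72 = 0.2682
P(N ≥ n) = ρ^n = 0.2682^4 = 0.005171

Final: 0.005171


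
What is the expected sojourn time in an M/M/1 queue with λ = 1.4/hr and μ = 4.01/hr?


W = 1/(μ−λ) = 1/(4.01 − 1.4) = 1/2.61 = 0.3831 hr

Final: 0.3831 hr


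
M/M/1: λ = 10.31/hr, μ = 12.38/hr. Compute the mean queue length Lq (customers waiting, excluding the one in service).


ρ = 10.31/12.38 = 0.8328
Lq = ρ²/(1−ρ) = 0.6935/0.1672 = 4.1479

Final: 4.1479


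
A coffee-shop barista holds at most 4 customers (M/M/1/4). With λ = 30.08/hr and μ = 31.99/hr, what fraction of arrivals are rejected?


ρ = λ/μ = 30.08/31.99 = 0.9403
P_K = (1−ρ)ρ^K/(1−ρ^(K+1)) = (0.05971·0.781726)/(1 − 0.735052)
= 0.046674/0.264948 = 0.176162

Final: 0.176162


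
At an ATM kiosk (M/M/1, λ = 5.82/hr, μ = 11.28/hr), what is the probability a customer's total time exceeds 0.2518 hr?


W ~ Exponential(μ−λ) for M/M/1.
μ − λ = 11.28 − 5.82 = 5.4600
P(W > t) = e^{−(μ−λ)t} = e^{−1.3748} = 0.252883

Final: 0.252883


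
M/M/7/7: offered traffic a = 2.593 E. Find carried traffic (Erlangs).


B(7,2.593) = 0.011758 (Erlang-B)
Carried load = a(1 − B) = 2.593·(1 − 0.011758) = 2.593·0.988242 = 2.5625 E

Final: 2.5625 Erlangs


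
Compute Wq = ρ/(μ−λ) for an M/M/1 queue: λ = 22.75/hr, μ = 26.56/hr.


ρ = 22.75/26.56 = 0.8566
Wq = ρ/(μ−λ) = 0.8566/(26.56 − 22.75) = 0.8566/3.81 = 0.2248 hr

Final: 0.2248 hr


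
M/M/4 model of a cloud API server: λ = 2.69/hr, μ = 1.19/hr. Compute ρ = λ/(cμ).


ρ = λ/(cμ) = 2.69/(4·1.19) = 2.69/4.76 = 0.5651

Final: 0.5651


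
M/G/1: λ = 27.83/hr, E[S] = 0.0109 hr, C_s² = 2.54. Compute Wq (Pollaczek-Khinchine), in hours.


ρ = λ·E[S] = 27.83·0.0109 = 0.3033
E[S²] = E[S]²(1+C_s²) = 0.0109²·(1+2.54) = 0.0004206
Wq = λ·E[S²]/(2(1−ρ)) = 27.83·0.0004206/(2·0.6967) = 0.008401 hr

Final: 0.008401 hr


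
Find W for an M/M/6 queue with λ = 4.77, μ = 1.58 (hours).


a = 3.0190; ρ = 0.5032; P₀ = 0.048008
Lq = P₀·a^c·ρ/(c!(1−ρ)²) = 0.10290
Wq = Lq/λ = 0.10290/4.77 = 0.02157 hr
W = Wq + 1/μ = 0.02157 + 0.63291 = 0.65448 hr

Final: 0.65448 hr


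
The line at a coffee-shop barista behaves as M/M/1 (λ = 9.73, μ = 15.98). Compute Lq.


ρ = 9.73/15.98 = 0.6089
Lq = ρ²/(1−ρ) = 0.3707/0.3911 = 0.9479

Final: 0.9479


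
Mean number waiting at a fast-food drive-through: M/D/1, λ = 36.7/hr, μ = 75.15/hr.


ρ = 36.7/75.15 = 0.4884
M/D/1: Lq = ρ²/(2(1−ρ)) = 0.2385/(2·0.5116) = 0.23306

Final: 0.23306


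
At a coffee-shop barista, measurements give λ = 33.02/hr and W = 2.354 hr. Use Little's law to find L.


L = λW = 33.02·2.354 = 77.7291

Final: 77.7291


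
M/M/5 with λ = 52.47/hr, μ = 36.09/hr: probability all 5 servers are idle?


a = λ/μ = 52.47/36.09 = 1.4539; ρ = a/c = 0.2908
Σ_{k=0}^{4} a^k/k! (terms k=0..4) = 1.00000 + 1.45387 + 1.05686 + 0.51218 + 0.18616 = 4.20907
Tail: a^5/(5!(1−ρ)) = 6.49562/(120·0.7092) = 0.07632
P₀ = 1/(4.20907 + 0.07632) = 1/4.28539 = 0.233351

Final: 0.233351


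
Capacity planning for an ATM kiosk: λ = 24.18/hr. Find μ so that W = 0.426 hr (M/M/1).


W = 1/(μ−λ) ⇒ μ − λ = 1/W = 1/0.426 = 2.3474
μ = λ + 1/W = 24.18 + 2.3474 = 26.5274 per hr

Final: 26.5274 /hr


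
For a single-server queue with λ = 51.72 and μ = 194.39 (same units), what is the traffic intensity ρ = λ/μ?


ρ = λ/μ = 51.72/194.39 = 0.2661

Final: 0.2661


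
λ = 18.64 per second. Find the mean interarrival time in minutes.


Mean interarrival time = 1/λ = 1/18.64 second = 0.05365 second
In minutes: 0.05365 × 0.0166667 = 0.0008941 min

Final: 0.0008941 min


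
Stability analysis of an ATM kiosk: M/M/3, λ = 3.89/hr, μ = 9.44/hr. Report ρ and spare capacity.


Total capacity cμ = 3·9.44 = 28.32/hr
ρ = λ/(cμ) = 3.89/28.32 = 0.1374
Stable ⇔ ρ < 1: YES
Spare capacity = cμ − λ = 28.32 − 3.89 = 24.43/hr

Final: ρ = 0.1374; stable; margin = 24.43/hr


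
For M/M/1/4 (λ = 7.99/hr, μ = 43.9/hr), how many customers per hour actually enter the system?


ρ = 0.1820; P_K = (1−ρ)ρ^4/(1−ρ^5) = 0.0008978
λ_eff = λ(1 − P_K) = 7.99·(1 − 0.0008978) = 7.99·0.999102 = 7.9828 /hr

Final: 7.9828 /hr


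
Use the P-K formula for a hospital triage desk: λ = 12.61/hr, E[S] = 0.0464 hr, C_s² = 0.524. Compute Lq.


ρ = λ·E[S] = 12.61·0.0464 = 0.5851
Lq = ρ²(1+C_s²)/(2(1−ρ)) = 0.3423·(1+0.524)/(2·0.4149)
= 0.3423·1.5240/0.8298 = 0.62876

Final: 0.62876


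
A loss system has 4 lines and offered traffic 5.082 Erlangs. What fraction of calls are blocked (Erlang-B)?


B(c,a) = (a^c/c!) / Σ_{k=0}^{c} a^k/k!
a^4/4! = 27.792486
Σ terms (k=0..4): 1.00000 + 5.08200 + 12.91336 + 21.87524 + 27.79249 = 68.663084
B = 27.792486/68.663084 = 0.404766

Final: 0.404766


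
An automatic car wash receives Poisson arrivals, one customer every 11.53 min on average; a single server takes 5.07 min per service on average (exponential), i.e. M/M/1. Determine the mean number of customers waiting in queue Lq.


λ = 60/11.53 = 5.2038 /hr
μ = 60/5.07 = 11.8343 /hr
ρ = λ/μ = 5.2038/11.8343 = 0.4397
Lq = ρ²/(1−ρ) = 0.1934/0.5603 = 0.3451

Final: 0.3451


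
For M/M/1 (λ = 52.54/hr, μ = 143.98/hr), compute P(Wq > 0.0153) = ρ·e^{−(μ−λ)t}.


ρ = 52.54/143.98 = 0.3649
P(Wq > t) = ρ·e^{−(μ−λ)t} = 0.3649·e^{−1.3990}
= 0.3649·0.246836 = 0.090073

Final: 0.090073


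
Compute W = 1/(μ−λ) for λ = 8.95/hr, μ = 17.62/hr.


W = 1/(μ−λ) = 1/(17.62 − 8.95) = 1/8.67 = 0.1153 hr

Final: 0.1153 hr


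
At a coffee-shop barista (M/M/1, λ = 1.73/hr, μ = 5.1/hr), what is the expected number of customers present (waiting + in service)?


ρ = λ/μ = 1.73/5.1 = 0.3392
L = ρ/(1−ρ) = 0.3392/(1 − 0.3392) = 0.3392/0.6608 = 0.5134

Final: 0.5134


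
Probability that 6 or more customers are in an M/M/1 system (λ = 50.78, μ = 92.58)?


ρ = 50.78/92.58 = 0.5485
P(N ≥ n) = ρ^n = 0.5485^6 = 0.027230

Final: 0.027230


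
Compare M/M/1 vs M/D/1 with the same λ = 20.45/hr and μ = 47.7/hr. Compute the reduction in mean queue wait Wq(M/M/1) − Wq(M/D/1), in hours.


ρ = 20.45/47.7 = 0.4287
Wq(M/M/1) = ρ/(μ−λ) = 0.4287/27.25 = 0.01573 hr
Wq(M/D/1) = ρ/(2(μ−λ)) = 0.007866 hr
Savings = 0.01573 − 0.007866 = 0.007866 hr

Final: 0.007866 hr


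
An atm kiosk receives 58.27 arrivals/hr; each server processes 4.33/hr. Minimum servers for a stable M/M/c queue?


Stability requires cμ > λ ⇔ c > λ/μ.
λ/μ = 58.27/4.33 = 13.4573
Minimum integer c = ⌊13.4573⌋ + 1 = 14
Check: 14·4.33 = 60.62 > 58.27, while 13·4.33 = 56.29 ≤ 58.27

Final: 14 servers


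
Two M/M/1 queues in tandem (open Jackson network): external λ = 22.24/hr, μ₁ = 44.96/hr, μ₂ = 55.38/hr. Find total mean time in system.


Each node sees arrival rate λ = 22.24/hr (tandem ⇒ throughput preserved).
W₁ = 1/(μ₁−λ) = 1/(44.96−22.24) = 0.04401 hr
W₂ = 1/(μ₂−λ) = 1/(55.38−22.24) = 0.03018 hr
W_total = W₁ + W₂ = 0.04401 + 0.03018 = 0.07419 hr

Final: 0.07419 hr


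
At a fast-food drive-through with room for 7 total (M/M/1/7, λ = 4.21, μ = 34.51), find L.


ρ = 4.21/34.51 = 0.1220
L = ρ[1 − (K+1)ρ^K + Kρ^(K+1)] / [(1−ρ)(1−ρ^(K+1))]
Numerator: 0.1220·(1 − 8·0.0000004021 + 7·0.00000004906) = 0.121993
Denominator: (0.8780)·(1.000000) = 0.878006
L = 0.121993/0.878006 = 0.1389

Final: 0.1389


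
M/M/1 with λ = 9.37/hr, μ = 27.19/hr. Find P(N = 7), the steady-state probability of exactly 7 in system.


ρ = 9.37/27.19 = 0.3446
P_n = (1−ρ)·ρ^n = (1 − 0.3446)·0.3446^7 = 0.6554·0.0005772 = 0.0003783

Final: 0.0003783


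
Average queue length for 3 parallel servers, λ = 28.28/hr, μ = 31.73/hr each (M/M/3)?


a = λ/μ = 0.8913; ρ = a/3 = 0.2971
P₀ = 0.407113
Lq = P₀·a^c·ρ / (c!·(1−ρ)²) = 0.407113·0.70799·0.2971/(6·0.49408)
= 0.02889

Final: 0.02889


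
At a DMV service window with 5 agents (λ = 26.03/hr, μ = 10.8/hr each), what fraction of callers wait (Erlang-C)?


a = λ/μ = 2.4102; ρ = a/5 = 0.4820
P₀ = 0.088008 (from M/M/c formula)
C(c,a) = [a^c/(c!(1−ρ))]·P₀ = [81.33024/(120·0.5180)]·0.088008
= 1.30850·0.088008 = 0.115158

Final: 0.115158


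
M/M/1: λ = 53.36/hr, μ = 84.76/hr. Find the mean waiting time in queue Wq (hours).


ρ = 53.36/84.76 = 0.6295
Wq = ρ/(μ−λ) = 0.6295/(84.76 − 53.36) = 0.6295/31.40 = 0.02005 hr

Final: 0.02005 hr


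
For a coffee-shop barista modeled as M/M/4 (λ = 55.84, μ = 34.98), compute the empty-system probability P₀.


a = λ/μ = 55.84/34.98 = 1.5963; ρ = a/c = 0.3991
Σ_{k=0}^{3} a^k/k! (terms k=0..3) = 1.00000 + 1.59634 + 1.27415 + 0.67799 = 4.54849
Tail: a^4/(4!(1−ρ)) = 6.49385/(24·0.6009) = 0.45028
P₀ = 1/(4.54849 + 0.45028) = 1/4.99876 = 0.200050

Final: 0.200050


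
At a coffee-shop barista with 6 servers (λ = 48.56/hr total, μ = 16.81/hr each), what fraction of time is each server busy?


ρ = λ/(cμ) = 48.56/(6·16.81) = 48.56/100.86 = 0.4815

Final: 0.4815


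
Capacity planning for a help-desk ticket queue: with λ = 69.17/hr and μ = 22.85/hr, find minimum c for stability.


Stability requires cμ > λ ⇔ c > λ/μ.
λ/μ = 69.17/22.85 = 3.0271
Minimum integer c = ⌊3.0271⌋ + 1 = 4
Check: 4·22.85 = 91.40 > 69.17, while 3·22.85 = 68.55 ≤ 69.17

Final: 4 servers


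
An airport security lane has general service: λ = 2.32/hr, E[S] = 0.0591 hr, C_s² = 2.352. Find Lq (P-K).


ρ = λ·E[S] = 2.32·0.0591 = 0.1371
Lq = ρ²(1+C_s²)/(2(1−ρ)) = 0.01880·(1+2.352)/(2·0.8629)
= 0.01880·3.3520/1.7258 = 0.03651

Final: 0.03651


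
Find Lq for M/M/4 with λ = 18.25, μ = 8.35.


a = λ/μ = 2.1856; ρ = a/4 = 0.5464
P₀ = 0.106265
Lq = P₀·a^c·ρ / (c!·(1−ρ)²) = 0.106265·22.81947·0.5464/(24·0.20575)
= 0.26833

Final: 0.26833


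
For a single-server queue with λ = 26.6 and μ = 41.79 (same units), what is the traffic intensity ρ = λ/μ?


ρ = λ/μ = 26.6/41.79 = 0.6365

Final: 0.6365


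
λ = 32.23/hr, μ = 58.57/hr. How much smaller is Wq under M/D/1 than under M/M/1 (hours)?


ρ = 32.23/58.57 = 0.5503
Wq(M/M/1) = ρ/(μ−λ) = 0.5503/26.34 = 0.02089 hr
Wq(M/D/1) = ρ/(2(μ−λ)) = 0.01045 hr
Savings = 0.02089 − 0.01045 = 0.01045 hr

Final: 0.01045 hr


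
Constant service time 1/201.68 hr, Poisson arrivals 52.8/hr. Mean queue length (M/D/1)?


ρ = 52.8/201.68 = 0.2618
M/D/1: Lq = ρ²/(2(1−ρ)) = 0.06854/(2·0.7382) = 0.04642

Final: 0.04642


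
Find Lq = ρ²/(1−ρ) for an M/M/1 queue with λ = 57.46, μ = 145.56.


ρ = 57.46/145.56 = 0.3948
Lq = ρ²/(1−ρ) = 0.1558/0.6052 = 0.2575

Final: 0.2575


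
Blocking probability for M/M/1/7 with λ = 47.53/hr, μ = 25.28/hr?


ρ = λ/μ = 47.53/25.28 = 1.8801
P_K = (1−ρ)ρ^K/(1−ρ^(K+1)) = (-0.8801·83.049154)/(1 − 156.144236)
= -73.095082/-155.144236 = 0.471143

Final: 0.471143


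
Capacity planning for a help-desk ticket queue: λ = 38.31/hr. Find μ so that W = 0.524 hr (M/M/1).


W = 1/(μ−λ) ⇒ μ − λ = 1/W = 1/0.524 = 1.9084
μ = λ + 1/W = 38.31 + 1.9084 = 40.2184 per hr

Final: 40.2184 /hr


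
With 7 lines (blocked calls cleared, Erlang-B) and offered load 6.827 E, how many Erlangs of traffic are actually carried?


B(7,6.827) = 0.238088 (Erlang-B)
Carried load = a(1 − B) = 6.827·(1 − 0.238088) = 6.827·0.761912 = 5.2016 E

Final: 5.2016 Erlangs


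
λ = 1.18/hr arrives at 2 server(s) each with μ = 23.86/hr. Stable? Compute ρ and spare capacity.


Total capacity cμ = 2·23.86 = 47.72/hr
ρ = λ/(cμ) = 1.18/47.72 = 0.02473
Stable ⇔ ρ < 1: YES
Spare capacity = cμ − λ = 47.72 − 1.18 = 46.54/hr

Final: ρ = 0.02473; stable; margin = 46.54/hr


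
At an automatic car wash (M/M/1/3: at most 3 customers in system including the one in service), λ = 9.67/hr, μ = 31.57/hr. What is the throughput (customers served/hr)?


ρ = 0.3063; P_K = (1−ρ)ρ^3/(1−ρ^4) = 0.020112
λ_eff = λ(1 − P_K) = 9.67·(1 − 0.020112) = 9.67·0.979888 = 9.4755 /hr

Final: 9.4755 /hr


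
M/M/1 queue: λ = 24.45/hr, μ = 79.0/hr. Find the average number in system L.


ρ = λ/μ = 24.45/79.0 = 0.3095
L = ρ/(1−ρ) = 0.3095/(1 − 0.3095) = 0.3095/0.6905 = 0.4482

Final: 0.4482


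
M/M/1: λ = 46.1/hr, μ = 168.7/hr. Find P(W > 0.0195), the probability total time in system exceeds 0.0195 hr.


W ~ Exponential(μ−λ) for M/M/1.
μ − λ = 168.7 − 46.1 = 122.6000
P(W > t) = e^{−(μ−λ)t} = e^{−2.3907} = 0.091566

Final: 0.091566


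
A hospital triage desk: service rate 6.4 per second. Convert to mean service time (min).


Mean service time = 1/μ = 1/6.4 second = 0.15625 second
In minutes: 0.15625 × 0.0166667 = 0.002604 min

Final: 0.002604 min


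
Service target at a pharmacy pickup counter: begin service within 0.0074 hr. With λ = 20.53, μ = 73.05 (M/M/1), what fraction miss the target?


ρ = 20.53/73.05 = 0.2810
P(Wq > t) = ρ·e^{−(μ−λ)t} = 0.2810·e^{−0.3886}
= 0.2810·0.677973 = 0.190538

Final: 0.190538


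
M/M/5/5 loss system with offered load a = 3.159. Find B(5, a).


B(c,a) = (a^c/c!) / Σ_{k=0}^{c} a^k/k!
a^5/5! = 2.621603
Σ terms (k=0..5): 1.00000 + 3.15900 + 4.98964 + 5.25409 + 4.14942 + 2.62160 = 21.173753
B = 2.621603/21.173753 = 0.123814

Final: 0.123814


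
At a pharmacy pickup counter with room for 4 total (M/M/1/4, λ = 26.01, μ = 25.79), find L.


ρ = 26.01/25.79 = 1.0085
L = ρ[1 − (K+1)ρ^K + Kρ^(K+1)] / [(1−ρ)(1−ρ^(K+1))]
Numerator: 1.0085·(1 − 5·1.034561 + 4·1.043386) = 0.0007465
Denominator: (-0.008530)·(-0.043386) = 0.0003701
L = 0.0007465/0.0003701 = 2.0170

Final: 2.0170


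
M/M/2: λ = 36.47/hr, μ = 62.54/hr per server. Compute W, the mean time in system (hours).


a = 0.5831; ρ = 0.2916; P₀ = 0.548499
Lq = P₀·a^c·ρ/(c!(1−ρ)²) = 0.05418
Wq = Lq/λ = 0.05418/36.47 = 0.001486 hr
W = Wq + 1/μ = 0.001486 + 0.01599 = 0.01748 hr

Final: 0.01748 hr


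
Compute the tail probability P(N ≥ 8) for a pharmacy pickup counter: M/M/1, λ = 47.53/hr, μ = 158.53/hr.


ρ = 47.53/158.53 = 0.2998
P(N ≥ n) = ρ^n = 0.2998^8 = 0.00006529

Final: 0.00006529


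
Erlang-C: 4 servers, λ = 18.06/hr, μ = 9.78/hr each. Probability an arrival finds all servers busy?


a = λ/μ = 1.8466; ρ = a/4 = 0.4617
P₀ = 0.153819 (from M/M/c formula)
C(c,a) = [a^c/(c!(1−ρ))]·P₀ = [11.62828/(24·0.5383)]·0.153819
= 0.90000·0.153819 = 0.138438

Final: 0.138438


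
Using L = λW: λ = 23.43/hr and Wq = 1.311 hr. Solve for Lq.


Lq = λWq = 23.43·1.311 = 30.7167

Final: 30.7167


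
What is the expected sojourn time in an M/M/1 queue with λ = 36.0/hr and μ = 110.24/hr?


W = 1/(μ−λ) = 1/(110.24 − 36.0) = 1/74.24 = 0.01347 hr

Final: 0.01347 hr


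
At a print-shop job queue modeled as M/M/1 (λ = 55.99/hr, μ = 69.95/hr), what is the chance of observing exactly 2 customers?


ρ = 55.99/69.95 = 0.8004
P_n = (1−ρ)·ρ^n = (1 − 0.8004)·0.8004^2 = 0.1996·0.640686 = 0.127863

Final: 0.127863


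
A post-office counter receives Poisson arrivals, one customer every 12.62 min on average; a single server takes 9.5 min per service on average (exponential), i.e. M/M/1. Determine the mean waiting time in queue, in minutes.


λ = 60/12.62 = 4.7544 /hr
μ = 60/9.5 = 6.3158 /hr
ρ = λ/μ = 4.7544/6.3158 = 0.7528
Wq = ρ/(μ−λ) = 0.7528/(6.3158−4.7544) = 0.48210 hr
In minutes: 0.48210·60 = 28.926 min

Final: 28.926 min


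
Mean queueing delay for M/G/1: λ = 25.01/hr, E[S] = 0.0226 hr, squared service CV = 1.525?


ρ = λ·E[S] = 25.01·0.0226 = 0.5652
E[S²] = E[S]²(1+C_s²) = 0.0226²·(1+1.525) = 0.001290
Wq = λ·E[S²]/(2(1−ρ)) = 25.01·0.001290/(2·0.4348) = 0.03709 hr

Final: 0.03709 hr


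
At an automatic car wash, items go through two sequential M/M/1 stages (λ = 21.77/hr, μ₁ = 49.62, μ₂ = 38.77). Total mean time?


Each node sees arrival rate λ = 21.77/hr (tandem ⇒ throughput preserved).
W₁ = 1/(μ₁−λ) = 1/(49.62−21.77) = 0.03591 hr
W₂ = 1/(μ₂−λ) = 1/(38.77−21.77) = 0.05882 hr
W_total = W₁ + W₂ = 0.03591 + 0.05882 = 0.09473 hr

Final: 0.09473 hr


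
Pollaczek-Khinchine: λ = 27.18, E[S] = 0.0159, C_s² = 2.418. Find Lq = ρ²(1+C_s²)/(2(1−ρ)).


ρ = λ·E[S] = 27.18·0.0159 = 0.4322
Lq = ρ²(1+C_s²)/(2(1−ρ)) = 0.1868·(1+2.418)/(2·0.5678)
= 0.1868·3.4180/1.1357 = 0.56210

Final: 0.56210


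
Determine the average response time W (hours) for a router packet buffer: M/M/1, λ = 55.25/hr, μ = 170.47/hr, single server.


W = 1/(μ−λ) = 1/(170.47 − 55.25) = 1/115.22 = 0.008679 hr

Final: 0.008679 hr


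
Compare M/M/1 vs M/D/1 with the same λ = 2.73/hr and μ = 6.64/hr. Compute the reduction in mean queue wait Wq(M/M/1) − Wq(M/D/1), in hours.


ρ = 2.73/6.64 = 0.4111
Wq(M/M/1) = ρ/(μ−λ) = 0.4111/3.91 = 0.10515 hr
Wq(M/D/1) = ρ/(2(μ−λ)) = 0.05258 hr
Savings = 0.10515 − 0.05258 = 0.05258 hr

Final: 0.05258 hr


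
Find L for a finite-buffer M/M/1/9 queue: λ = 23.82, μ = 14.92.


ρ = 23.82/14.92 = 1.5965
L = ρ[1 − (K+1)ρ^K + Kρ^(K+1)] / [(1−ρ)(1−ρ^(K+1))]
Numerator: 1.5965·(1 − 10·67.383941 + 9·107.579455) = 471.571641
Denominator: (-0.5965)·(-106.579455) = 63.576216
L = 471.571641/63.576216 = 7.4174

Final: 7.4174


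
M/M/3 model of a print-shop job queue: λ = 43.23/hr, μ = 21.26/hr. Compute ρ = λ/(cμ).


ρ = λ/(cμ) = 43.23/(3·21.26) = 43.23/63.78 = 0.6778

Final: 0.6778


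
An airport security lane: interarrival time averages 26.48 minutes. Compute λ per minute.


λ = 1/(interarrival time) in consistent units.
1 minute = 1 min, so λ = 1/26.48 = 0.03776 per minute

Final: 0.03776 /min


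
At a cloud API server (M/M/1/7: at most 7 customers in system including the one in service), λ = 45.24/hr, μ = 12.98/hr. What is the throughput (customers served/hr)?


ρ = 3.4854; P_K = (1−ρ)ρ^7/(1−ρ^8) = 0.713119
λ_eff = λ(1 − P_K) = 45.24·(1 − 0.713119) = 45.24·0.286881 = 12.9785 /hr

Final: 12.9785 /hr


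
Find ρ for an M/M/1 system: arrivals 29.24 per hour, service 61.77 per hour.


ρ = λ/μ = 29.24/61.77 = 0.4734

Final: 0.4734


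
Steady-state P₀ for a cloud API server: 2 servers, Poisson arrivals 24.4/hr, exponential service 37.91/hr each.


a = λ/μ = 24.4/37.91 = 0.6436; ρ = a/c = 0.3218
Σ_{k=0}^{1} a^k/k! (terms k=0..1) = 1.00000 + 0.64363 = 1.64363
Tail: a^2/(2!(1−ρ)) = 0.41426/(2·0.6782) = 0.30542
P₀ = 1/(1.64363 + 0.30542) = 1/1.94905 = 0.513071

Final: 0.513071


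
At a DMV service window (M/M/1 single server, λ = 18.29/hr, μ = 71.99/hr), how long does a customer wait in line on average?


ρ = 18.29/71.99 = 0.2541
Wq = ρ/(μ−λ) = 0.2541/(71.99 − 18.29) = 0.2541/53.70 = 0.004731 hr

Final: 0.004731 hr


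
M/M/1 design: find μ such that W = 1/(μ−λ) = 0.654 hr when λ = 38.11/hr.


W = 1/(μ−λ) ⇒ μ − λ = 1/W = 1/0.654 = 1.5291
μ = λ + 1/W = 38.11 + 1.5291 = 39.6391 per hr

Final: 39.6391 /hr


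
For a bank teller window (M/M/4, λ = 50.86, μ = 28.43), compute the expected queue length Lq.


a = λ/μ = 1.7890; ρ = a/4 = 0.4472
P₀ = 0.163521
Lq = P₀·a^c·ρ / (c!·(1−ρ)²) = 0.163521·10.24231·0.4472/(24·0.30554)
= 0.10215

Final: 0.10215


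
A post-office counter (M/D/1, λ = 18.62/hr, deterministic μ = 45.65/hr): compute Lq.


ρ = 18.62/45.65 = 0.4079
M/D/1: Lq = ρ²/(2(1−ρ)) = 0.1664/(2·0.5921) = 0.14049

Final: 0.14049


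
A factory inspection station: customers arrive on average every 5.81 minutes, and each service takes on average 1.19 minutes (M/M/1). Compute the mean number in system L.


λ = 60/5.81 = 10.3270 /hr
μ = 60/1.19 = 50.4202 /hr
ρ = λ/μ = 10.3270/50.4202 = 0.2048
L = ρ/(1−ρ) = 0.2048/0.7952 = 0.2576

Final: 0.2576


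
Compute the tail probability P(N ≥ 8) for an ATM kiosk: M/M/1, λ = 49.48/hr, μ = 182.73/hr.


ρ = 49.48/182.73 = 0.2708
P(N ≥ n) = ρ^n = 0.2708^8 = 0.00002890

Final: 0.00002890


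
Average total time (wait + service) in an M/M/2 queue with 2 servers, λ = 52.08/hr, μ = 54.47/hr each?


a = 0.9561; ρ = 0.4781; P₀ = 0.353124
Lq = P₀·a^c·ρ/(c!(1−ρ)²) = 0.28325
Wq = Lq/λ = 0.28325/52.08 = 0.005439 hr
W = Wq + 1/μ = 0.005439 + 0.01836 = 0.02380 hr

Final: 0.02380 hr


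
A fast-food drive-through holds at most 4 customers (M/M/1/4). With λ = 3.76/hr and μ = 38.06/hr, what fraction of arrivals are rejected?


ρ = λ/μ = 3.76/38.06 = 0.09879
P_K = (1−ρ)ρ^K/(1−ρ^(K+1)) = (0.9012·0.00009525)/(1 − 0.000009410)
= 0.00008584/0.999991 = 0.00008584

Final: 0.00008584


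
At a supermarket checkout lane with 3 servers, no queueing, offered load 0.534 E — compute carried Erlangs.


B(3,0.534) = 0.014912 (Erlang-B)
Carried load = a(1 − B) = 0.534·(1 − 0.014912) = 0.534·0.985088 = 0.5260 E

Final: 0.5260 Erlangs


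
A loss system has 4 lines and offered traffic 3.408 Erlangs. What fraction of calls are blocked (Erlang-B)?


B(c,a) = (a^c/c!) / Σ_{k=0}^{c} a^k/k!
a^4/4! = 5.620657
Σ terms (k=0..4): 1.00000 + 3.40800 + 5.80723 + 6.59702 + 5.62066 = 22.432905
B = 5.620657/22.432905 = 0.250554

Final: 0.250554


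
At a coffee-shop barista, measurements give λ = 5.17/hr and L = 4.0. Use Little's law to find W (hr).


W = L/λ = 4.0/5.17 = 0.7737 hr

Final: 0.7737 hr


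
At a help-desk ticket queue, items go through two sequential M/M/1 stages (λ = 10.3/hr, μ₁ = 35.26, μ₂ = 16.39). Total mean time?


Each node sees arrival rate λ = 10.3/hr (tandem ⇒ throughput preserved).
W₁ = 1/(μ₁−λ) = 1/(35.26−10.3) = 0.04006 hr
W₂ = 1/(μ₂−λ) = 1/(16.39−10.3) = 0.16420 hr
W_total = W₁ + W₂ = 0.04006 + 0.16420 = 0.20427 hr

Final: 0.20427 hr


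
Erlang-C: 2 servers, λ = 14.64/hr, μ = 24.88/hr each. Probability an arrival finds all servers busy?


a = λ/μ = 0.5884; ρ = a/2 = 0.2942
P₀ = 0.545342 (from M/M/c formula)
C(c,a) = [a^c/(c!(1−ρ))]·P₀ = [0.34624/(2·0.7058)]·0.545342
= 0.24529·0.545342 = 0.133766

Final: 0.133766


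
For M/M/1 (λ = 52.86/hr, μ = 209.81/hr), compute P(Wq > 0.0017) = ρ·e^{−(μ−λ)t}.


ρ = 52.86/209.81 = 0.2519
P(Wq > t) = ρ·e^{−(μ−λ)t} = 0.2519·e^{−0.2668}
= 0.2519·0.765815 = 0.192941

Final: 0.192941
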